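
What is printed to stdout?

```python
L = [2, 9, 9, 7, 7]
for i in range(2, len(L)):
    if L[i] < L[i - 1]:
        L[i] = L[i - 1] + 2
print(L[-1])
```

i=2: 9>=9, unchanged → [2, 9, 9, 7, 7]
i=3: 7<9, L[3] = 9+2 = 11 → [2, 9, 9, 11, 7]
i=4: 7<11, L[4] = 11+2 = 13 → [2, 9, 9, 11, 13]

13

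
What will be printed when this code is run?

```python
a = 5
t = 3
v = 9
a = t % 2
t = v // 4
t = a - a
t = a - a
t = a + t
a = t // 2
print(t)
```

a = 3%2 = 1
t = 9//4 = 2
t = 1-1 = 0
t = 1-1 = 0
t = 1+0 = 1
a = 1//2 = 0

1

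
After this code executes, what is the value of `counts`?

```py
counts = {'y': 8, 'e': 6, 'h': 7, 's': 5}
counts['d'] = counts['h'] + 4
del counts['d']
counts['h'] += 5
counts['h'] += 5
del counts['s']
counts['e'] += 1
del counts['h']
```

counts['d'] = counts['h']+4 = 11 → {'y': 8, 'e': 6, 'h': 7, 's': 5, 'd': 11}
del 'd' → {'y': 8, 'e': 6, 'h': 7, 's': 5}
counts['h'] = 7+5 = 12 → {'y': 8, 'e': 6, 'h': 12, 's': 5}
counts['h'] = 12+5 = 17 → {'y': 8, 'e': 6, 'h': 17, 's': 5}
del 's' → {'y': 8, 'e': 6, 'h': 17}
counts['e'] = 6+1 = 7 → {'y': 8, 'e': 7, 'h': 17}
del 'h' → {'y': 8, 'e': 7}

{'y': 8, 'e': 7}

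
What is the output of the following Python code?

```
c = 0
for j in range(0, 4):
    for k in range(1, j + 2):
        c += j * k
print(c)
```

j=0,k=1: c = 0+0 = 0
j=1,k=1: c = 0+1 = 1
j=1,k=2: c = 1+2 = 3
j=2,k=1: c = 3+2 = 5
j=2,k=2: c = 5+4 = 9
j=2,k=3: c = 9+6 = 15
j=3,k=1: c = 15+3 = 18
j=3,k=2: c = 18+6 = 24
j=3,k=3: c = 24+9 = 33
j=3,k=4: c = 33+12 = 45

45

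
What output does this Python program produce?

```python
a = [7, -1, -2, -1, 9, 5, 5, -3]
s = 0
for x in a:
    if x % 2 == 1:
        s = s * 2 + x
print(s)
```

x=7: odd, s = 0*2+7 = 7
x=-1: odd, s = 7*2+(-1) = 13
x=-2: not odd
x=-1: odd, s = 13*2+(-1) = 25
x=9: odd, s = 25*2+9 = 59
x=5: odd, s = 59*2+5 = 123
x=5: odd, s = 123*2+5 = 251
x=-3: odd, s = 251*2+(-3) = 499

499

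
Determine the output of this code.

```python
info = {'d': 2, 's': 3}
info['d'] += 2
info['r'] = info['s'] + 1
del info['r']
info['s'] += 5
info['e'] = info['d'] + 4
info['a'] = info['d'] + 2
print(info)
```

info['d'] = 2+2 = 4 → {'d': 4, 's': 3}
info['r'] = info['s']+1 = 4 → {'d': 4, 's': 3, 'r': 4}
del 'r' → {'d': 4, 's': 3}
info['s'] = 3+5 = 8 → {'d': 4, 's': 8}
info['e'] = info['d']+4 = 8 → {'d': 4, 's': 8, 'e': 8}
info['a'] = info['d']+2 = 6 → {'d': 4, 's': 8, 'e': 8, 'a': 6}

{'d': 4, 's': 8, 'e': 8, 'a': 6}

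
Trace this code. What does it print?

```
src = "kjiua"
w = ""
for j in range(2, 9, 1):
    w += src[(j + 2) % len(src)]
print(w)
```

akjiuak

j=2: add src[4]='a' → 'a'
j=3: add src[0]='k' → 'ak'
j=4: add src[1]='j' → 'akj'
j=5: add src[2]='i' → 'akji'
j=6: add src[3]='u' → 'akjiu'
j=7: add src[4]='a' → 'akjiua'
j=8: add src[0]='k' → 'akjiuak'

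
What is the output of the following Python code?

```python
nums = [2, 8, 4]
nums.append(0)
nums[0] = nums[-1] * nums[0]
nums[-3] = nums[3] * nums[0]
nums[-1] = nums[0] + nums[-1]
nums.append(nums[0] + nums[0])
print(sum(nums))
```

4

append 0 → [2, 8, 4, 0]
nums[0] = nums[-1]*nums[0] = 0*2 = 0 → [0, 8, 4, 0]
nums[-3] = nums[3]*nums[0] = 0*0 = 0 → [0, 0, 4, 0]
nums[-1] = nums[0]+nums[-1] = 0+0 = 0 → [0, 0, 4, 0]
append nums[0]+nums[0] = 0+0 = 0 → [0, 0, 4, 0, 0]
sum = 4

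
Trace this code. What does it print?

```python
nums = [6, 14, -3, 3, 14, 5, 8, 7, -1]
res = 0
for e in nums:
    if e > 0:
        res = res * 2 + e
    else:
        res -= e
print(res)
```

1132

e=6: >0, res = 0*2+6 = 6
e=14: >0, res = 6*2+14 = 26
e=-3: not >0, res = 26-(-3) = 29
e=3: >0, res = 29*2+3 = 61
e=14: >0, res = 61*2+14 = 136
e=5: >0, res = 136*2+5 = 277
e=8: >0, res = 277*2+8 = 562
e=7: >0, res = 562*2+7 = 1131
e=-1: not >0, res = 1131-(-1) = 1132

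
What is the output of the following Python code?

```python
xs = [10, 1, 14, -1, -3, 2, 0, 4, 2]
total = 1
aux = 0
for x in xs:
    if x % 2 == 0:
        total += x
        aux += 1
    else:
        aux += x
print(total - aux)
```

30

x=10: even, total = 1+10 = 11; aux=1
x=1: not even; aux=2
x=14: even, total = 11+14 = 25; aux=3
x=-1: not even; aux=2
x=-3: not even; aux=-1
x=2: even, total = 25+2 = 27; aux=0
x=0: even, total = 27+0 = 27; aux=1
x=4: even, total = 27+4 = 31; aux=2
x=2: even, total = 31+2 = 33; aux=3
total-aux = 33-3 = 30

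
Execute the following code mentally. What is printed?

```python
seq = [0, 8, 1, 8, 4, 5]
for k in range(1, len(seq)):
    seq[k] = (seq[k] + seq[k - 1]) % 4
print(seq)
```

[0, 0, 1, 1, 1, 2]

k=1: seq[1] = (8+0)%4 = 0 → [0, 0, 1, 8, 4, 5]
k=2: seq[2] = (1+0)%4 = 1 → [0, 0, 1, 8, 4, 5]
k=3: seq[3] = (8+1)%4 = 1 → [0, 0, 1, 1, 4, 5]
k=4: seq[4] = (4+1)%4 = 1 → [0, 0, 1, 1, 1, 5]
k=5: seq[5] = (5+1)%4 = 2 → [0, 0, 1, 1, 1, 2]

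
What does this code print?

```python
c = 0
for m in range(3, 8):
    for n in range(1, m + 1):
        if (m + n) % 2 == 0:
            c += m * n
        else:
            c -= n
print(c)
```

m=3,n=1: even sum, c = 0+3 = 3
m=3,n=2: odd sum, c = 3-2 = 1
m=3,n=3: even sum, c = 1+9 = 10
m=4,n=1: odd sum, c = 10-1 = 9
m=4,n=2: even sum, c = 9+8 = 17
m=4,n=3: odd sum, c = 17-3 = 14
m=4,n=4: even sum, c = 14+16 = 30
m=5,n=1: even sum, c = 30+5 = 35
m=5,n=2: odd sum, c = 35-2 = 33
m=5,n=3: even sum, c = 33+15 = 48
m=5,n=4: odd sum, c = 48-4 = 44
m=5,n=5: even sum, c = 44+25 = 69
m=6,n=1: odd sum, c = 69-1 = 68
m=6,n=2: even sum, c = 68+12 = 80
m=6,n=3: odd sum, c = 80-3 = 77
m=6,n=4: even sum, c = 77+24 = 101
m=6,n=5: odd sum, c = 101-5 = 96
m=6,n=6: even sum, c = 96+36 = 132
m=7,n=1: even sum, c = 132+7 = 139
m=7,n=2: odd sum, c = 139-2 = 137
m=7,n=3: even sum, c = 137+21 = 158
m=7,n=4: odd sum, c = 158-4 = 154
m=7,n=5: even sum, c = 154+35 = 189
m=7,n=6: odd sum, c = 189-6 = 183
m=7,n=7: even sum, c = 183+49 = 232

232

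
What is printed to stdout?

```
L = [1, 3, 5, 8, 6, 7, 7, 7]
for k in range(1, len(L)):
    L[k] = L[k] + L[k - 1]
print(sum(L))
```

k=1: L[1] = 3+1 = 4 → [1, 4, 5, 8, 6, 7, 7, 7]
k=2: L[2] = 5+4 = 9 → [1, 4, 9, 8, 6, 7, 7, 7]
k=3: L[3] = 8+9 = 17 → [1, 4, 9, 17, 6, 7, 7, 7]
k=4: L[4] = 6+17 = 23 → [1, 4, 9, 17, 23, 7, 7, 7]
k=5: L[5] = 7+23 = 30 → [1, 4, 9, 17, 23, 30, 7, 7]
k=6: L[6] = 7+30 = 37 → [1, 4, 9, 17, 23, 30, 37, 7]
k=7: L[7] = 7+37 = 44 → [1, 4, 9, 17, 23, 30, 37, 44]
sum = 165

165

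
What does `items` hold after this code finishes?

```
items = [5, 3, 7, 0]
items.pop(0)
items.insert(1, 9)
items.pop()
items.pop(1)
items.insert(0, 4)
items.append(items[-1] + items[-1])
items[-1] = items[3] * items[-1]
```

pop(0) removes 5 → [3, 7, 0]
insert 9 at 1 → [3, 9, 7, 0]
pop() removes 0 → [3, 9, 7]
pop(1) removes 9 → [3, 7]
insert 4 at 0 → [4, 3, 7]
append items[-1]+items[-1] = 7+7 = 14 → [4, 3, 7, 14]
items[-1] = items[3]*items[-1] = 14*14 = 196 → [4, 3, 7, 196]

[4, 3, 7, 196]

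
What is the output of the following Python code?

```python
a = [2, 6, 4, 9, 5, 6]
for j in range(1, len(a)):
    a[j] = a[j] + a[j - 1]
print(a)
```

[2, 8, 12, 21, 26, 32]

j=1: a[1] = 6+2 = 8 → [2, 8, 4, 9, 5, 6]
j=2: a[2] = 4+8 = 12 → [2, 8, 12, 9, 5, 6]
j=3: a[3] = 9+12 = 21 → [2, 8, 12, 21, 5, 6]
j=4: a[4] = 5+21 = 26 → [2, 8, 12, 21, 26, 6]
j=5: a[5] = 6+26 = 32 → [2, 8, 12, 21, 26, 32]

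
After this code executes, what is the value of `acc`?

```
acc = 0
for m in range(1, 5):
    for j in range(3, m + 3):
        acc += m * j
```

m=1,j=3: acc = 0+3 = 3
m=2,j=3: acc = 3+6 = 9
m=2,j=4: acc = 9+8 = 17
m=3,j=3: acc = 17+9 = 26
m=3,j=4: acc = 26+12 = 38
m=3,j=5: acc = 38+15 = 53
m=4,j=3: acc = 53+12 = 65
m=4,j=4: acc = 65+16 = 81
m=4,j=5: acc = 81+20 = 101
m=4,j=6: acc = 101+24 = 125

125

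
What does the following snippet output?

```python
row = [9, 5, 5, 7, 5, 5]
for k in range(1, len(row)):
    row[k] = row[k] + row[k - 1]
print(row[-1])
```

36

k=1: row[1] = 5+9 = 14 → [9, 14, 5, 7, 5, 5]
k=2: row[2] = 5+14 = 19 → [9, 14, 19, 7, 5, 5]
k=3: row[3] = 7+19 = 26 → [9, 14, 19, 26, 5, 5]
k=4: row[4] = 5+26 = 31 → [9, 14, 19, 26, 31, 5]
k=5: row[5] = 5+31 = 36 → [9, 14, 19, 26, 31, 36]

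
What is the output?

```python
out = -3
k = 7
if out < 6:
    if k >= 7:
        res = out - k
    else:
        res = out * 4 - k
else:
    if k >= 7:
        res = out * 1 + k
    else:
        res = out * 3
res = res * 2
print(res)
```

out=-3, k=7
out < 6 is True; k >= 7 is True
→ res = out - k = -10
res = (-10)*2 = -20

-20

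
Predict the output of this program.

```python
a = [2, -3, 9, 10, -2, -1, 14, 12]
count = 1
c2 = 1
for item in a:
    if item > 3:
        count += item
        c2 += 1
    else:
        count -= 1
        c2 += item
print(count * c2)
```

item=2: not >3, count = 1-1 = 0; c2=3
item=-3: not >3, count = 0-1 = -1; c2=0
item=9: >3, count = (-1)+9 = 8; c2=1
item=10: >3, count = 8+10 = 18; c2=2
item=-2: not >3, count = 18-1 = 17; c2=0
item=-1: not >3, count = 17-1 = 16; c2=-1
item=14: >3, count = 16+14 = 30; c2=0
item=12: >3, count = 30+12 = 42; c2=1
count*c2 = 42*1 = 42

42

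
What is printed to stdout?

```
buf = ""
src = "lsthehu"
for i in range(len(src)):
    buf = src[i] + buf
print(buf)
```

uhehtsl

i=0: prepend 'l' → 'l'
i=1: prepend 's' → 'sl'
i=2: prepend 't' → 'tsl'
i=3: prepend 'h' → 'htsl'
i=4: prepend 'e' → 'ehtsl'
i=5: prepend 'h' → 'hehtsl'
i=6: prepend 'u' → 'uhehtsl'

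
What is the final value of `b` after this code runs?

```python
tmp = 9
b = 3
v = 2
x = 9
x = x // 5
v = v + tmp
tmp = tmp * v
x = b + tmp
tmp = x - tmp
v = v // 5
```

x = 9//5 = 1
v = 2+9 = 11
tmp = 9*11 = 99
x = 3+99 = 102
tmp = 102-99 = 3
v = 11//5 = 2

3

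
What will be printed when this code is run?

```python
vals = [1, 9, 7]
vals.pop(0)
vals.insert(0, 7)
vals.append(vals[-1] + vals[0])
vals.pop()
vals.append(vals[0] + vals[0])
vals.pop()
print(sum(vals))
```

23

pop(0) removes 1 → [9, 7]
insert 7 at 0 → [7, 9, 7]
append vals[-1]+vals[0] = 7+7 = 14 → [7, 9, 7, 14]
pop() removes 14 → [7, 9, 7]
append vals[0]+vals[0] = 7+7 = 14 → [7, 9, 7, 14]
pop() removes 14 → [7, 9, 7]
sum = 23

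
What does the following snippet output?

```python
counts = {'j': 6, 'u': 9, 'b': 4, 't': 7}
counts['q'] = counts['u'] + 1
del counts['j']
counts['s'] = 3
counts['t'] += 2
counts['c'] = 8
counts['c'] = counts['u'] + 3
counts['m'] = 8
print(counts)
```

{'u': 9, 'b': 4, 't': 9, 'q': 10, 's': 3, 'c': 12, 'm': 8}

counts['q'] = counts['u']+1 = 10 → {'j': 6, 'u': 9, 'b': 4, 't': 7, 'q': 10}
del 'j' → {'u': 9, 'b': 4, 't': 7, 'q': 10}
counts['s'] = 3 → {'u': 9, 'b': 4, 't': 7, 'q': 10, 's': 3}
counts['t'] = 7+2 = 9 → {'u': 9, 'b': 4, 't': 9, 'q': 10, 's': 3}
counts['c'] = 8 → {'u': 9, 'b': 4, 't': 9, 'q': 10, 's': 3, 'c': 8}
counts['c'] = counts['u']+3 = 12 → {'u': 9, 'b': 4, 't': 9, 'q': 10, 's': 3, 'c': 12}
counts['m'] = 8 → {'u': 9, 'b': 4, 't': 9, 'q': 10, 's': 3, 'c': 12, 'm': 8}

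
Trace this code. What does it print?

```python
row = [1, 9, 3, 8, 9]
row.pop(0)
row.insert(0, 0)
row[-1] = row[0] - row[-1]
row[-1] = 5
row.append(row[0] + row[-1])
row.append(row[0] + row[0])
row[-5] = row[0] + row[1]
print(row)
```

pop(0) removes 1 → [9, 3, 8, 9]
insert 0 at 0 → [0, 9, 3, 8, 9]
row[-1] = row[0]-row[-1] = 0-9 = -9 → [0, 9, 3, 8, -9]
row[-1] = 5 → [0, 9, 3, 8, 5]
append row[0]+row[-1] = 0+5 = 5 → [0, 9, 3, 8, 5, 5]
append row[0]+row[0] = 0+0 = 0 → [0, 9, 3, 8, 5, 5, 0]
row[-5] = row[0]+row[1] = 0+9 = 9 → [0, 9, 9, 8, 5, 5, 0]

[0, 9, 9, 8, 5, 5, 0]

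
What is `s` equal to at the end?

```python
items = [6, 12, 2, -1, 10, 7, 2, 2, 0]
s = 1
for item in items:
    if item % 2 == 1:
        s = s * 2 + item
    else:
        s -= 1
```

item=6: not odd, s = 1-1 = 0
item=12: not odd, s = 0-1 = -1
item=2: not odd, s = (-1)-1 = -2
item=-1: odd, s = (-2)*2+(-1) = -5
item=10: not odd, s = (-5)-1 = -6
item=7: odd, s = (-6)*2+7 = -5
item=2: not odd, s = (-5)-1 = -6
item=2: not odd, s = (-6)-1 = -7
item=0: not odd, s = (-7)-1 = -8

-8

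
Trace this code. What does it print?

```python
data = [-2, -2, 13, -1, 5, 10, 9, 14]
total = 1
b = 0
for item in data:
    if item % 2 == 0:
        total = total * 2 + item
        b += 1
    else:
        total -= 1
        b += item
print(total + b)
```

item=-2: even, total = 1*2+(-2) = 0; b=1
item=-2: even, total = 0*2+(-2) = -2; b=2
item=13: not even, total = (-2)-1 = -3; b=15
item=-1: not even, total = (-3)-1 = -4; b=14
item=5: not even, total = (-4)-1 = -5; b=19
item=10: even, total = (-5)*2+10 = 0; b=20
item=9: not even, total = 0-1 = -1; b=29
item=14: even, total = (-1)*2+14 = 12; b=30
total+b = 12+30 = 42

42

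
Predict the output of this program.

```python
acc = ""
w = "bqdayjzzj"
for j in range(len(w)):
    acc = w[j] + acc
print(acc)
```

j=0: prepend 'b' → 'b'
j=1: prepend 'q' → 'qb'
j=2: prepend 'd' → 'dqb'
j=3: prepend 'a' → 'adqb'
j=4: prepend 'y' → 'yadqb'
j=5: prepend 'j' → 'jyadqb'
j=6: prepend 'z' → 'zjyadqb'
j=7: prepend 'z' → 'zzjyadqb'
j=8: prepend 'j' → 'jzzjyadqb'

jzzjyadqb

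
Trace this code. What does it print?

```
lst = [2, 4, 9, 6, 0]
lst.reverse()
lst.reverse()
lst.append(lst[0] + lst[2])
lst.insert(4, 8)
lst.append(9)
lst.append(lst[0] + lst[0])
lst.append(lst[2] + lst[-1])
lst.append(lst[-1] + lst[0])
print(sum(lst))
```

reverse → [0, 6, 9, 4, 2]
reverse → [2, 4, 9, 6, 0]
append lst[0]+lst[2] = 2+9 = 11 → [2, 4, 9, 6, 0, 11]
insert 8 at 4 → [2, 4, 9, 6, 8, 0, 11]
append 9 → [2, 4, 9, 6, 8, 0, 11, 9]
append lst[0]+lst[0] = 2+2 = 4 → [2, 4, 9, 6, 8, 0, 11, 9, 4]
append lst[2]+lst[-1] = 9+4 = 13 → [2, 4, 9, 6, 8, 0, 11, 9, 4, 13]
append lst[-1]+lst[0] = 13+2 = 15 → [2, 4, 9, 6, 8, 0, 11, 9, 4, 13, 15]
sum = 81

81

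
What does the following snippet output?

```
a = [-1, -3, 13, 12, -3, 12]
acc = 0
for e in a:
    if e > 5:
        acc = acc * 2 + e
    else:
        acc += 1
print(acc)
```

106

e=-1: not >5, acc = 0+1 = 1
e=-3: not >5, acc = 1+1 = 2
e=13: >5, acc = 2*2+13 = 17
e=12: >5, acc = 17*2+12 = 46
e=-3: not >5, acc = 46+1 = 47
e=12: >5, acc = 47*2+12 = 106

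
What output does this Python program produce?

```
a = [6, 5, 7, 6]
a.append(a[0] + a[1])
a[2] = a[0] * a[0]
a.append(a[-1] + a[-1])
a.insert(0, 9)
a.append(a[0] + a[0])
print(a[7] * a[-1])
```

append a[0]+a[1] = 6+5 = 11 → [6, 5, 7, 6, 11]
a[2] = a[0]*a[0] = 6*6 = 36 → [6, 5, 36, 6, 11]
append a[-1]+a[-1] = 11+11 = 22 → [6, 5, 36, 6, 11, 22]
insert 9 at 0 → [9, 6, 5, 36, 6, 11, 22]
append a[0]+a[0] = 9+9 = 18 → [9, 6, 5, 36, 6, 11, 22, 18]
a[7]*a[-1] = 18*18 = 324

324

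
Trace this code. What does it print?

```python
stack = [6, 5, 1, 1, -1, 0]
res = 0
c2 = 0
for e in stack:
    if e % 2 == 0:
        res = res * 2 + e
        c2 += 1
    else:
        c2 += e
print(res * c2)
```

e=6: even, res = 0*2+6 = 6; c2=1
e=5: not even; c2=6
e=1: not even; c2=7
e=1: not even; c2=8
e=-1: not even; c2=7
e=0: even, res = 6*2+0 = 12; c2=8
res*c2 = 12*8 = 96

96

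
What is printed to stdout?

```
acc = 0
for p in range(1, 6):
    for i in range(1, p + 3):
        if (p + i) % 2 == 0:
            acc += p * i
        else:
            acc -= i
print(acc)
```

138

p=1,i=1: even sum, acc = 0+1 = 1
p=1,i=2: odd sum, acc = 1-2 = -1
p=1,i=3: even sum, acc = (-1)+3 = 2
p=2,i=1: odd sum, acc = 2-1 = 1
p=2,i=2: even sum, acc = 1+4 = 5
p=2,i=3: odd sum, acc = 5-3 = 2
p=2,i=4: even sum, acc = 2+8 = 10
p=3,i=1: even sum, acc = 10+3 = 13
p=3,i=2: odd sum, acc = 13-2 = 11
p=3,i=3: even sum, acc = 11+9 = 20
p=3,i=4: odd sum, acc = 20-4 = 16
p=3,i=5: even sum, acc = 16+15 = 31
p=4,i=1: odd sum, acc = 31-1 = 30
p=4,i=2: even sum, acc = 30+8 = 38
p=4,i=3: odd sum, acc = 38-3 = 35
p=4,i=4: even sum, acc = 35+16 = 51
p=4,i=5: odd sum, acc = 51-5 = 46
p=4,i=6: even sum, acc = 46+24 = 70
p=5,i=1: even sum, acc = 70+5 = 75
p=5,i=2: odd sum, acc = 75-2 = 73
p=5,i=3: even sum, acc = 73+15 = 88
p=5,i=4: odd sum, acc = 88-4 = 84
p=5,i=5: even sum, acc = 84+25 = 109
p=5,i=6: odd sum, acc = 109-6 = 103
p=5,i=7: even sum, acc = 103+35 = 138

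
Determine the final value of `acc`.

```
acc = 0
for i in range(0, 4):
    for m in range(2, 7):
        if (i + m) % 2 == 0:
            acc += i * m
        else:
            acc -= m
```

i=0,m=2: even sum, acc = 0+0 = 0
i=0,m=3: odd sum, acc = 0-3 = -3
i=0,m=4: even sum, acc = (-3)+0 = -3
i=0,m=5: odd sum, acc = (-3)-5 = -8
i=0,m=6: even sum, acc = (-8)+0 = -8
i=1,m=2: odd sum, acc = (-8)-2 = -10
i=1,m=3: even sum, acc = (-10)+3 = -7
i=1,m=4: odd sum, acc = (-7)-4 = -11
i=1,m=5: even sum, acc = (-11)+5 = -6
i=1,m=6: odd sum, acc = (-6)-6 = -12
i=2,m=2: even sum, acc = (-12)+4 = -8
i=2,m=3: odd sum, acc = (-8)-3 = -11
i=2,m=4: even sum, acc = (-11)+8 = -3
i=2,m=5: odd sum, acc = (-3)-5 = -8
i=2,m=6: even sum, acc = (-8)+12 = 4
i=3,m=2: odd sum, acc = 4-2 = 2
i=3,m=3: even sum, acc = 2+9 = 11
i=3,m=4: odd sum, acc = 11-4 = 7
i=3,m=5: even sum, acc = 7+15 = 22
i=3,m=6: odd sum, acc = 22-6 = 16

16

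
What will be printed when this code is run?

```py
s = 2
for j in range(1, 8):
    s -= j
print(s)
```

j=1: s = 2-1 = 1
j=2: s = 1-2 = -1
j=3: s = (-1)-3 = -4
j=4: s = (-4)-4 = -8
j=5: s = (-8)-5 = -13
j=6: s = (-13)-6 = -19
j=7: s = (-19)-7 = -26

-26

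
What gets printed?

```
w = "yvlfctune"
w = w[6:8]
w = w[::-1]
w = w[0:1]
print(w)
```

n

slice [6:8] → 'un'
reverse → 'nu'
slice [0:1] → 'n'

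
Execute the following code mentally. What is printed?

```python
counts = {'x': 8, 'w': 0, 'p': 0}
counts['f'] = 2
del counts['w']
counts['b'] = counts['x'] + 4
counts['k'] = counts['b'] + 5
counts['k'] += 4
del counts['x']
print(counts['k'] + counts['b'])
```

33

counts['f'] = 2 → {'x': 8, 'w': 0, 'p': 0, 'f': 2}
del 'w' → {'x': 8, 'p': 0, 'f': 2}
counts['b'] = counts['x']+4 = 12 → {'x': 8, 'p': 0, 'f': 2, 'b': 12}
counts['k'] = counts['b']+5 = 17 → {'x': 8, 'p': 0, 'f': 2, 'b': 12, 'k': 17}
counts['k'] = 17+4 = 21 → {'x': 8, 'p': 0, 'f': 2, 'b': 12, 'k': 21}
del 'x' → {'p': 0, 'f': 2, 'b': 12, 'k': 21}
counts['k']+counts['b'] = 21+12 = 33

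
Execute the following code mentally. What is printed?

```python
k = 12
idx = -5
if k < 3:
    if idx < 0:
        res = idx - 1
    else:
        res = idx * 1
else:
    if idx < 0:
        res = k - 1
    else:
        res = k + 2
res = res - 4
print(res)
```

7

k=12, idx=-5
k < 3 is False; idx < 0 is True
→ res = k - 1 = 11
res = 11-4 = 7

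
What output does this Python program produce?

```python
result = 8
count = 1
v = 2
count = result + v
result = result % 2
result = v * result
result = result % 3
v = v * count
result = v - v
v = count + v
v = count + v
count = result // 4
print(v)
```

count = 8+2 = 10
result = 8%2 = 0
result = 2*0 = 0
result = 0%3 = 0
v = 2*10 = 20
result = 20-20 = 0
v = 10+20 = 30
v = 10+30 = 40
count = 0//4 = 0

40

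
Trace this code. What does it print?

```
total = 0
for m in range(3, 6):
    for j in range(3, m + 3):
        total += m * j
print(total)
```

m=3,j=3: total = 0+9 = 9
m=3,j=4: total = 9+12 = 21
m=3,j=5: total = 21+15 = 36
m=4,j=3: total = 36+12 = 48
m=4,j=4: total = 48+16 = 64
m=4,j=5: total = 64+20 = 84
m=4,j=6: total = 84+24 = 108
m=5,j=3: total = 108+15 = 123
m=5,j=4: total = 123+20 = 143
m=5,j=5: total = 143+25 = 168
m=5,j=6: total = 168+30 = 198
m=5,j=7: total = 198+35 = 233

233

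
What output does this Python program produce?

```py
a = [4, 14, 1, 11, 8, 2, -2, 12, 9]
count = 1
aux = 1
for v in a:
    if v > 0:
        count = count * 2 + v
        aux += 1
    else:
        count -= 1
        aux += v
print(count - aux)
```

1966

v=4: >0, count = 1*2+4 = 6; aux=2
v=14: >0, count = 6*2+14 = 26; aux=3
v=1: >0, count = 26*2+1 = 53; aux=4
v=11: >0, count = 53*2+11 = 117; aux=5
v=8: >0, count = 117*2+8 = 242; aux=6
v=2: >0, count = 242*2+2 = 486; aux=7
v=-2: not >0, count = 486-1 = 485; aux=5
v=12: >0, count = 485*2+12 = 982; aux=6
v=9: >0, count = 982*2+9 = 1973; aux=7
count-aux = 1973-7 = 1966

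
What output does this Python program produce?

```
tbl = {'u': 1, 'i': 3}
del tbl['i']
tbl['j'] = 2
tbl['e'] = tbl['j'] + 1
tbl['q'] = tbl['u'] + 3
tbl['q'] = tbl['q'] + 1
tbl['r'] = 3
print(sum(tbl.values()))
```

14

del 'i' → {'u': 1}
tbl['j'] = 2 → {'u': 1, 'j': 2}
tbl['e'] = tbl['j']+1 = 3 → {'u': 1, 'j': 2, 'e': 3}
tbl['q'] = tbl['u']+3 = 4 → {'u': 1, 'j': 2, 'e': 3, 'q': 4}
tbl['q'] = tbl['q']+1 = 5 → {'u': 1, 'j': 2, 'e': 3, 'q': 5}
tbl['r'] = 3 → {'u': 1, 'j': 2, 'e': 3, 'q': 5, 'r': 3}
sum of values = 14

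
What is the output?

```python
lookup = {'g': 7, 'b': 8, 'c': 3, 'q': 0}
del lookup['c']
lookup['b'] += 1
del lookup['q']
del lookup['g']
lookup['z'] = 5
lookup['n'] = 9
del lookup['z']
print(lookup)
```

del 'c' → {'g': 7, 'b': 8, 'q': 0}
lookup['b'] = 8+1 = 9 → {'g': 7, 'b': 9, 'q': 0}
del 'q' → {'g': 7, 'b': 9}
del 'g' → {'b': 9}
lookup['z'] = 5 → {'b': 9, 'z': 5}
lookup['n'] = 9 → {'b': 9, 'z': 5, 'n': 9}
del 'z' → {'b': 9, 'n': 9}

{'b': 9, 'n': 9}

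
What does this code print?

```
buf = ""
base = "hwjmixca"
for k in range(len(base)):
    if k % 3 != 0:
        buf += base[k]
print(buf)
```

k=0: skip
k=1: add 'w' → 'w'
k=2: add 'j' → 'wj'
k=3: skip
k=4: add 'i' → 'wji'
k=5: add 'x' → 'wjix'
k=6: skip
k=7: add 'a' → 'wjixa'

wjixa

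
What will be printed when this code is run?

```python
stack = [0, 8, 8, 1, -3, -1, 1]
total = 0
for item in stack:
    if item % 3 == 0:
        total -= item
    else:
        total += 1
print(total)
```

item=0: %3==0, total = 0-0 = 0
item=8: not %3==0, total = 0+1 = 1
item=8: not %3==0, total = 1+1 = 2
item=1: not %3==0, total = 2+1 = 3
item=-3: %3==0, total = 3-(-3) = 6
item=-1: not %3==0, total = 6+1 = 7
item=1: not %3==0, total = 7+1 = 8

8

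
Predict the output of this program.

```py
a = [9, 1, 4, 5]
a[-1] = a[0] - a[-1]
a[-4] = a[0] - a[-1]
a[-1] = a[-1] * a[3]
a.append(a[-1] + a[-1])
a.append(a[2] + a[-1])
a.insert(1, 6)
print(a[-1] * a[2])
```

a[-1] = a[0]-a[-1] = 9-5 = 4 → [9, 1, 4, 4]
a[-4] = a[0]-a[-1] = 9-4 = 5 → [5, 1, 4, 4]
a[-1] = a[-1]*a[3] = 4*4 = 16 → [5, 1, 4, 16]
append a[-1]+a[-1] = 16+16 = 32 → [5, 1, 4, 16, 32]
append a[2]+a[-1] = 4+32 = 36 → [5, 1, 4, 16, 32, 36]
insert 6 at 1 → [5, 6, 1, 4, 16, 32, 36]
a[-1]*a[2] = 36*1 = 36

36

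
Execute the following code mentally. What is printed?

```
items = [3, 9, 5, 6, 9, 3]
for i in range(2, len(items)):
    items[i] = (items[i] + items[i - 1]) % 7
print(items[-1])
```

i=2: items[2] = (5+9)%7 = 0 → [3, 9, 0, 6, 9, 3]
i=3: items[3] = (6+0)%7 = 6 → [3, 9, 0, 6, 9, 3]
i=4: items[4] = (9+6)%7 = 1 → [3, 9, 0, 6, 1, 3]
i=5: items[5] = (3+1)%7 = 4 → [3, 9, 0, 6, 1, 4]

4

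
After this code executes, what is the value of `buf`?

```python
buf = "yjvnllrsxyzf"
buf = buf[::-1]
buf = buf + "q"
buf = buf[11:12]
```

reverse → 'fzyxsrllnvjy'
+ 'q' → 'fzyxsrllnvjyq'
slice [11:12] → 'y'

'y'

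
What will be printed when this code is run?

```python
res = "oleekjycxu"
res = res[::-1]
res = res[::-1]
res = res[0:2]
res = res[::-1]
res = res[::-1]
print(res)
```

ol

reverse → 'uxcyjkeelo'
reverse → 'oleekjycxu'
slice [0:2] → 'ol'
reverse → 'lo'
reverse → 'ol'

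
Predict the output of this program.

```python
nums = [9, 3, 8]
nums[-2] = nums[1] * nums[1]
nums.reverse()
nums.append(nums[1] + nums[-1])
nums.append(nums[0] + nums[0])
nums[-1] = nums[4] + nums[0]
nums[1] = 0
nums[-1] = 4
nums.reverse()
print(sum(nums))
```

39

nums[-2] = nums[1]*nums[1] = 3*3 = 9 → [9, 9, 8]
reverse → [8, 9, 9]
append nums[1]+nums[-1] = 9+9 = 18 → [8, 9, 9, 18]
append nums[0]+nums[0] = 8+8 = 16 → [8, 9, 9, 18, 16]
nums[-1] = nums[4]+nums[0] = 16+8 = 24 → [8, 9, 9, 18, 24]
nums[1] = 0 → [8, 0, 9, 18, 24]
nums[-1] = 4 → [8, 0, 9, 18, 4]
reverse → [4, 18, 9, 0, 8]
sum = 39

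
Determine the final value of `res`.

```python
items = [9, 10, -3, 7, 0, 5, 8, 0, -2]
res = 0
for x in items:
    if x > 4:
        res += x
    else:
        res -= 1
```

x=9: >4, res = 0+9 = 9
x=10: >4, res = 9+10 = 19
x=-3: not >4, res = 19-1 = 18
x=7: >4, res = 18+7 = 25
x=0: not >4, res = 25-1 = 24
x=5: >4, res = 24+5 = 29
x=8: >4, res = 29+8 = 37
x=0: not >4, res = 37-1 = 36
x=-2: not >4, res = 36-1 = 35

35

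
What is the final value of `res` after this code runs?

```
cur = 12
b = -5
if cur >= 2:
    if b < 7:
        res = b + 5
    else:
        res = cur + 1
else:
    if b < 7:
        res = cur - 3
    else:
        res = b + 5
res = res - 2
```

cur=12, b=-5
cur >= 2 is True; b < 7 is True
→ res = b + 5 = 0
res = 0-2 = -2

-2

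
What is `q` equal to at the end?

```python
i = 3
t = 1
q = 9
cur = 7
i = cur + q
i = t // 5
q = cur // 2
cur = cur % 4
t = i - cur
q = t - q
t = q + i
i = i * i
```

i = 7+9 = 16
i = 1//5 = 0
q = 7//2 = 3
cur = 7%4 = 3
t = 0-3 = -3
q = (-3)-3 = -6
t = (-6)+0 = -6
i = 0*0 = 0

-6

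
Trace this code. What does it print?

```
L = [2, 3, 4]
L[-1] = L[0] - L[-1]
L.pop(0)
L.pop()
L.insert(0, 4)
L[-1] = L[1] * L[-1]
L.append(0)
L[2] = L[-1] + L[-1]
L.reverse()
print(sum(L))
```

13

L[-1] = L[0]-L[-1] = 2-4 = -2 → [2, 3, -2]
pop(0) removes 2 → [3, -2]
pop() removes -2 → [3]
insert 4 at 0 → [4, 3]
L[-1] = L[1]*L[-1] = 3*3 = 9 → [4, 9]
append 0 → [4, 9, 0]
L[2] = L[-1]+L[-1] = 0+0 = 0 → [4, 9, 0]
reverse → [0, 9, 4]
sum = 13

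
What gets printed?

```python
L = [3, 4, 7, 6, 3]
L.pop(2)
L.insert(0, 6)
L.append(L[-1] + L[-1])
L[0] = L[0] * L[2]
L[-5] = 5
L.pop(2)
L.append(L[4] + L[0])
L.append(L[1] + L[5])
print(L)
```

pop(2) removes 7 → [3, 4, 6, 3]
insert 6 at 0 → [6, 3, 4, 6, 3]
append L[-1]+L[-1] = 3+3 = 6 → [6, 3, 4, 6, 3, 6]
L[0] = L[0]*L[2] = 6*4 = 24 → [24, 3, 4, 6, 3, 6]
L[-5] = 5 → [24, 5, 4, 6, 3, 6]
pop(2) removes 4 → [24, 5, 6, 3, 6]
append L[4]+L[0] = 6+24 = 30 → [24, 5, 6, 3, 6, 30]
append L[1]+L[5] = 5+30 = 35 → [24, 5, 6, 3, 6, 30, 35]

[24, 5, 6, 3, 6, 30, 35]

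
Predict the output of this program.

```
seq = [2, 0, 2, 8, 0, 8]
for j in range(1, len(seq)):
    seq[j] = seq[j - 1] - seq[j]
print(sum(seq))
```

-28

j=1: seq[1] = 2-0 = 2 → [2, 2, 2, 8, 0, 8]
j=2: seq[2] = 2-2 = 0 → [2, 2, 0, 8, 0, 8]
j=3: seq[3] = 0-8 = -8 → [2, 2, 0, -8, 0, 8]
j=4: seq[4] = (-8)-0 = -8 → [2, 2, 0, -8, -8, 8]
j=5: seq[5] = (-8)-8 = -16 → [2, 2, 0, -8, -8, -16]
sum = -28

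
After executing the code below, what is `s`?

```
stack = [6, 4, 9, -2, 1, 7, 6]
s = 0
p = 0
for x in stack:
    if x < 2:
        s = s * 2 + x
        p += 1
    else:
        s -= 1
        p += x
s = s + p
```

17

x=6: not <2, s = 0-1 = -1; p=6
x=4: not <2, s = (-1)-1 = -2; p=10
x=9: not <2, s = (-2)-1 = -3; p=19
x=-2: <2, s = (-3)*2+(-2) = -8; p=20
x=1: <2, s = (-8)*2+1 = -15; p=21
x=7: not <2, s = (-15)-1 = -16; p=28
x=6: not <2, s = (-16)-1 = -17; p=34
s+p = (-17)+34 = 17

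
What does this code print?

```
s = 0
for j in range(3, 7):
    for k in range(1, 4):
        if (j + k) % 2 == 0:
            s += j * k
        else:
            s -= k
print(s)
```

40

j=3,k=1: even sum, s = 0+3 = 3
j=3,k=2: odd sum, s = 3-2 = 1
j=3,k=3: even sum, s = 1+9 = 10
j=4,k=1: odd sum, s = 10-1 = 9
j=4,k=2: even sum, s = 9+8 = 17
j=4,k=3: odd sum, s = 17-3 = 14
j=5,k=1: even sum, s = 14+5 = 19
j=5,k=2: odd sum, s = 19-2 = 17
j=5,k=3: even sum, s = 17+15 = 32
j=6,k=1: odd sum, s = 32-1 = 31
j=6,k=2: even sum, s = 31+12 = 43
j=6,k=3: odd sum, s = 43-3 = 40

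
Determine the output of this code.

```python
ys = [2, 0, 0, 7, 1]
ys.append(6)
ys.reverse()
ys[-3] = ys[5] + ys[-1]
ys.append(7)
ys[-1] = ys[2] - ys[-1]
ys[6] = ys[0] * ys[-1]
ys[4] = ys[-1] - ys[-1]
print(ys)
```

append 6 → [2, 0, 0, 7, 1, 6]
reverse → [6, 1, 7, 0, 0, 2]
ys[-3] = ys[5]+ys[-1] = 2+2 = 4 → [6, 1, 7, 4, 0, 2]
append 7 → [6, 1, 7, 4, 0, 2, 7]
ys[-1] = ys[2]-ys[-1] = 7-7 = 0 → [6, 1, 7, 4, 0, 2, 0]
ys[6] = ys[0]*ys[-1] = 6*0 = 0 → [6, 1, 7, 4, 0, 2, 0]
ys[4] = ys[-1]-ys[-1] = 0-0 = 0 → [6, 1, 7, 4, 0, 2, 0]

[6, 1, 7, 4, 0, 2, 0]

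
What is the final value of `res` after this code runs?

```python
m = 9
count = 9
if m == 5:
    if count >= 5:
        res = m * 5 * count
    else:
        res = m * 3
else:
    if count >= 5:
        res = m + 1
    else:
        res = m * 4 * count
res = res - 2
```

8

m=9, count=9
m == 5 is False; count >= 5 is True
→ res = m + 1 = 10
res = 10-2 = 8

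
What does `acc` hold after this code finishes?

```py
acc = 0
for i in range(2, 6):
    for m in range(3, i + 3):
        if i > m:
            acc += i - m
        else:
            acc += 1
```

i=2,m=3: not 2>3, acc = 0+1 = 1
i=2,m=4: not 2>4, acc = 1+1 = 2
i=3,m=3: not 3>3, acc = 2+1 = 3
i=3,m=4: not 3>4, acc = 3+1 = 4
i=3,m=5: not 3>5, acc = 4+1 = 5
i=4,m=3: 4>3, acc = 5+1 = 6
i=4,m=4: not 4>4, acc = 6+1 = 7
i=4,m=5: not 4>5, acc = 7+1 = 8
i=4,m=6: not 4>6, acc = 8+1 = 9
i=5,m=3: 5>3, acc = 9+2 = 11
i=5,m=4: 5>4, acc = 11+1 = 12
i=5,m=5: not 5>5, acc = 12+1 = 13
i=5,m=6: not 5>6, acc = 13+1 = 14
i=5,m=7: not 5>7, acc = 14+1 = 15

15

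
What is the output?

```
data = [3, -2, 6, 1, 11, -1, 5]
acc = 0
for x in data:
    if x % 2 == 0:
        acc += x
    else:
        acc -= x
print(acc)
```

-15

x=3: not even, acc = 0-3 = -3
x=-2: even, acc = (-3)+(-2) = -5
x=6: even, acc = (-5)+6 = 1
x=1: not even, acc = 1-1 = 0
x=11: not even, acc = 0-11 = -11
x=-1: not even, acc = (-11)-(-1) = -10
x=5: not even, acc = (-10)-5 = -15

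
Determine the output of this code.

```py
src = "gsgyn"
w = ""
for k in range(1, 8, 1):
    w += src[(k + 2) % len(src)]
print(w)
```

yngsgyn

k=1: add src[3]='y' → 'y'
k=2: add src[4]='n' → 'yn'
k=3: add src[0]='g' → 'yng'
k=4: add src[1]='s' → 'yngs'
k=5: add src[2]='g' → 'yngsg'
k=6: add src[3]='y' → 'yngsgy'
k=7: add src[4]='n' → 'yngsgyn'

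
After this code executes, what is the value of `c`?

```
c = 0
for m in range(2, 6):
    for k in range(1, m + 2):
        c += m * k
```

m=2,k=1: c = 0+2 = 2
m=2,k=2: c = 2+4 = 6
m=2,k=3: c = 6+6 = 12
m=3,k=1: c = 12+3 = 15
m=3,k=2: c = 15+6 = 21
m=3,k=3: c = 21+9 = 30
m=3,k=4: c = 30+12 = 42
m=4,k=1: c = 42+4 = 46
m=4,k=2: c = 46+8 = 54
m=4,k=3: c = 54+12 = 66
m=4,k=4: c = 66+16 = 82
m=4,k=5: c = 82+20 = 102
m=5,k=1: c = 102+5 = 107
m=5,k=2: c = 107+10 = 117
m=5,k=3: c = 117+15 = 132
m=5,k=4: c = 132+20 = 152
m=5,k=5: c = 152+25 = 177
m=5,k=6: c = 177+30 = 207

207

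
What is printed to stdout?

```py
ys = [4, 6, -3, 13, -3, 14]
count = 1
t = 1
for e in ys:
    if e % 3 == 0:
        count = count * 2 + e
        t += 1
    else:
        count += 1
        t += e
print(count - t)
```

-1

e=4: not %3==0, count = 1+1 = 2; t=5
e=6: %3==0, count = 2*2+6 = 10; t=6
e=-3: %3==0, count = 10*2+(-3) = 17; t=7
e=13: not %3==0, count = 17+1 = 18; t=20
e=-3: %3==0, count = 18*2+(-3) = 33; t=21
e=14: not %3==0, count = 33+1 = 34; t=35
count-t = 34-35 = -1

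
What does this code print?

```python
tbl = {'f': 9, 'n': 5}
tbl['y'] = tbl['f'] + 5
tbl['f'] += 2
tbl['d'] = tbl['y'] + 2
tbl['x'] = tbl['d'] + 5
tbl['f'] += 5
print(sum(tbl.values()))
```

tbl['y'] = tbl['f']+5 = 14 → {'f': 9, 'n': 5, 'y': 14}
tbl['f'] = 9+2 = 11 → {'f': 11, 'n': 5, 'y': 14}
tbl['d'] = tbl['y']+2 = 16 → {'f': 11, 'n': 5, 'y': 14, 'd': 16}
tbl['x'] = tbl['d']+5 = 21 → {'f': 11, 'n': 5, 'y': 14, 'd': 16, 'x': 21}
tbl['f'] = 11+5 = 16 → {'f': 16, 'n': 5, 'y': 14, 'd': 16, 'x': 21}
sum of values = 72

72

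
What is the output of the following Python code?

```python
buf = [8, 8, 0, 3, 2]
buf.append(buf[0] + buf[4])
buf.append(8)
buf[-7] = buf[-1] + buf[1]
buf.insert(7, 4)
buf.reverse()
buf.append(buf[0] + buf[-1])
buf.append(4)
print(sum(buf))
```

75

append buf[0]+buf[4] = 8+2 = 10 → [8, 8, 0, 3, 2, 10]
append 8 → [8, 8, 0, 3, 2, 10, 8]
buf[-7] = buf[-1]+buf[1] = 8+8 = 16 → [16, 8, 0, 3, 2, 10, 8]
insert 4 at 7 → [16, 8, 0, 3, 2, 10, 8, 4]
reverse → [4, 8, 10, 2, 3, 0, 8, 16]
append buf[0]+buf[-1] = 4+16 = 20 → [4, 8, 10, 2, 3, 0, 8, 16, 20]
append 4 → [4, 8, 10, 2, 3, 0, 8, 16, 20, 4]
sum = 75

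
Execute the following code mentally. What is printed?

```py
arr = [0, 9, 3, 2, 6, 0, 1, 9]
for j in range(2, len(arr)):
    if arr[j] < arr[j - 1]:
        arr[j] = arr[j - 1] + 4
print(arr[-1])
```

j=2: 3<9, arr[2] = 9+4 = 13 → [0, 9, 13, 2, 6, 0, 1, 9]
j=3: 2<13, arr[3] = 13+4 = 17 → [0, 9, 13, 17, 6, 0, 1, 9]
j=4: 6<17, arr[4] = 17+4 = 21 → [0, 9, 13, 17, 21, 0, 1, 9]
j=5: 0<21, arr[5] = 21+4 = 25 → [0, 9, 13, 17, 21, 25, 1, 9]
j=6: 1<25, arr[6] = 25+4 = 29 → [0, 9, 13, 17, 21, 25, 29, 9]
j=7: 9<29, arr[7] = 29+4 = 33 → [0, 9, 13, 17, 21, 25, 29, 33]

33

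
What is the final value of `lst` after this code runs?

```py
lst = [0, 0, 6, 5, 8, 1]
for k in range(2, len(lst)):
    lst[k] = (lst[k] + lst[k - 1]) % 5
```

k=2: lst[2] = (6+0)%5 = 1 → [0, 0, 1, 5, 8, 1]
k=3: lst[3] = (5+1)%5 = 1 → [0, 0, 1, 1, 8, 1]
k=4: lst[4] = (8+1)%5 = 4 → [0, 0, 1, 1, 4, 1]
k=5: lst[5] = (1+4)%5 = 0 → [0, 0, 1, 1, 4, 0]

[0, 0, 1, 1, 4, 0]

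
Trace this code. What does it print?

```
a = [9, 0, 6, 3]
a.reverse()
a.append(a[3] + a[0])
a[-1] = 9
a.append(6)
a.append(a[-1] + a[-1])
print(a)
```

[3, 6, 0, 9, 9, 6, 12]

reverse → [3, 6, 0, 9]
append a[3]+a[0] = 9+3 = 12 → [3, 6, 0, 9, 12]
a[-1] = 9 → [3, 6, 0, 9, 9]
append 6 → [3, 6, 0, 9, 9, 6]
append a[-1]+a[-1] = 6+6 = 12 → [3, 6, 0, 9, 9, 6, 12]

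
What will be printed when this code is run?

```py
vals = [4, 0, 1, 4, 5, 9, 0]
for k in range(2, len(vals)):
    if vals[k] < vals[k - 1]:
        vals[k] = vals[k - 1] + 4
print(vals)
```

k=2: 1>=0, unchanged → [4, 0, 1, 4, 5, 9, 0]
k=3: 4>=1, unchanged → [4, 0, 1, 4, 5, 9, 0]
k=4: 5>=4, unchanged → [4, 0, 1, 4, 5, 9, 0]
k=5: 9>=5, unchanged → [4, 0, 1, 4, 5, 9, 0]
k=6: 0<9, vals[6] = 9+4 = 13 → [4, 0, 1, 4, 5, 9, 13]

[4, 0, 1, 4, 5, 9, 13]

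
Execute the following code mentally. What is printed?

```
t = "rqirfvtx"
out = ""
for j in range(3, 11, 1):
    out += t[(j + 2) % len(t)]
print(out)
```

vtxrqirf

j=3: add t[5]='v' → 'v'
j=4: add t[6]='t' → 'vt'
j=5: add t[7]='x' → 'vtx'
j=6: add t[0]='r' → 'vtxr'
j=7: add t[1]='q' → 'vtxrq'
j=8: add t[2]='i' → 'vtxrqi'
j=9: add t[3]='r' → 'vtxrqir'
j=10: add t[4]='f' → 'vtxrqirf'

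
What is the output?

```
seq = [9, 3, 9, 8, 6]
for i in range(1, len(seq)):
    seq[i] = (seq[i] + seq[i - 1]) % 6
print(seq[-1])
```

i=1: seq[1] = (3+9)%6 = 0 → [9, 0, 9, 8, 6]
i=2: seq[2] = (9+0)%6 = 3 → [9, 0, 3, 8, 6]
i=3: seq[3] = (8+3)%6 = 5 → [9, 0, 3, 5, 6]
i=4: seq[4] = (6+5)%6 = 5 → [9, 0, 3, 5, 5]

5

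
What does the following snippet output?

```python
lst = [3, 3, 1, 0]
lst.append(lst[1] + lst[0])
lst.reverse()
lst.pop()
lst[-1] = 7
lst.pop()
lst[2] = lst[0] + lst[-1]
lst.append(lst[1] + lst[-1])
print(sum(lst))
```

20

append lst[1]+lst[0] = 3+3 = 6 → [3, 3, 1, 0, 6]
reverse → [6, 0, 1, 3, 3]
pop() removes 3 → [6, 0, 1, 3]
lst[-1] = 7 → [6, 0, 1, 7]
pop() removes 7 → [6, 0, 1]
lst[2] = lst[0]+lst[-1] = 6+1 = 7 → [6, 0, 7]
append lst[1]+lst[-1] = 0+7 = 7 → [6, 0, 7, 7]
sum = 20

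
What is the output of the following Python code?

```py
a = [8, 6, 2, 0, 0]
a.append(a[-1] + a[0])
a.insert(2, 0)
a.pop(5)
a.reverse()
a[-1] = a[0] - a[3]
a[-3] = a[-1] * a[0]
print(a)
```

[8, 0, 2, 64, 6, 8]

append a[-1]+a[0] = 0+8 = 8 → [8, 6, 2, 0, 0, 8]
insert 0 at 2 → [8, 6, 0, 2, 0, 0, 8]
pop(5) removes 0 → [8, 6, 0, 2, 0, 8]
reverse → [8, 0, 2, 0, 6, 8]
a[-1] = a[0]-a[3] = 8-0 = 8 → [8, 0, 2, 0, 6, 8]
a[-3] = a[-1]*a[0] = 8*8 = 64 → [8, 0, 2, 64, 6, 8]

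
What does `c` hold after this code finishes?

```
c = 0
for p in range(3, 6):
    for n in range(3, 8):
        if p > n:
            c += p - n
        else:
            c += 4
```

p=3,n=3: not 3>3, c = 0+4 = 4
p=3,n=4: not 3>4, c = 4+4 = 8
p=3,n=5: not 3>5, c = 8+4 = 12
p=3,n=6: not 3>6, c = 12+4 = 16
p=3,n=7: not 3>7, c = 16+4 = 20
p=4,n=3: 4>3, c = 20+1 = 21
p=4,n=4: not 4>4, c = 21+4 = 25
p=4,n=5: not 4>5, c = 25+4 = 29
p=4,n=6: not 4>6, c = 29+4 = 33
p=4,n=7: not 4>7, c = 33+4 = 37
p=5,n=3: 5>3, c = 37+2 = 39
p=5,n=4: 5>4, c = 39+1 = 40
p=5,n=5: not 5>5, c = 40+4 = 44
p=5,n=6: not 5>6, c = 44+4 = 48
p=5,n=7: not 5>7, c = 48+4 = 52

52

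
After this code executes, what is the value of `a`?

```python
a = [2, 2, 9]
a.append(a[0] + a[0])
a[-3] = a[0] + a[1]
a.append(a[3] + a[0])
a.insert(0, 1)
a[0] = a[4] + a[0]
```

append a[0]+a[0] = 2+2 = 4 → [2, 2, 9, 4]
a[-3] = a[0]+a[1] = 2+2 = 4 → [2, 4, 9, 4]
append a[3]+a[0] = 4+2 = 6 → [2, 4, 9, 4, 6]
insert 1 at 0 → [1, 2, 4, 9, 4, 6]
a[0] = a[4]+a[0] = 4+1 = 5 → [5, 2, 4, 9, 4, 6]

[5, 2, 4, 9, 4, 6]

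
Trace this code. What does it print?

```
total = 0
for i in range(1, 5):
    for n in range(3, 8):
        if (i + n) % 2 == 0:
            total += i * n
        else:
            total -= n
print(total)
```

i=1,n=3: even sum, total = 0+3 = 3
i=1,n=4: odd sum, total = 3-4 = -1
i=1,n=5: even sum, total = (-1)+5 = 4
i=1,n=6: odd sum, total = 4-6 = -2
i=1,n=7: even sum, total = (-2)+7 = 5
i=2,n=3: odd sum, total = 5-3 = 2
i=2,n=4: even sum, total = 2+8 = 10
i=2,n=5: odd sum, total = 10-5 = 5
i=2,n=6: even sum, total = 5+12 = 17
i=2,n=7: odd sum, total = 17-7 = 10
i=3,n=3: even sum, total = 10+9 = 19
i=3,n=4: odd sum, total = 19-4 = 15
i=3,n=5: even sum, total = 15+15 = 30
i=3,n=6: odd sum, total = 30-6 = 24
i=3,n=7: even sum, total = 24+21 = 45
i=4,n=3: odd sum, total = 45-3 = 42
i=4,n=4: even sum, total = 42+16 = 58
i=4,n=5: odd sum, total = 58-5 = 53
i=4,n=6: even sum, total = 53+24 = 77
i=4,n=7: odd sum, total = 77-7 = 70

70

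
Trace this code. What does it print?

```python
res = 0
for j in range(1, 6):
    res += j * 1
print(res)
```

15

j=1: res = 0+1*1 = 1
j=2: res = 1+2*1 = 3
j=3: res = 3+3*1 = 6
j=4: res = 6+4*1 = 10
j=5: res = 10+5*1 = 15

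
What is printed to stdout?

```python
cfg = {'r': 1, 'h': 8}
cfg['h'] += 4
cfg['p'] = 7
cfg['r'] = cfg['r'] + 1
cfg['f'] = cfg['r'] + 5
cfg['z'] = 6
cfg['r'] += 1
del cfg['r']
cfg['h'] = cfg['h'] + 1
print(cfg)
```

cfg['h'] = 8+4 = 12 → {'r': 1, 'h': 12}
cfg['p'] = 7 → {'r': 1, 'h': 12, 'p': 7}
cfg['r'] = cfg['r']+1 = 2 → {'r': 2, 'h': 12, 'p': 7}
cfg['f'] = cfg['r']+5 = 7 → {'r': 2, 'h': 12, 'p': 7, 'f': 7}
cfg['z'] = 6 → {'r': 2, 'h': 12, 'p': 7, 'f': 7, 'z': 6}
cfg['r'] = 2+1 = 3 → {'r': 3, 'h': 12, 'p': 7, 'f': 7, 'z': 6}
del 'r' → {'h': 12, 'p': 7, 'f': 7, 'z': 6}
cfg['h'] = cfg['h']+1 = 13 → {'h': 13, 'p': 7, 'f': 7, 'z': 6}

{'h': 13, 'p': 7, 'f': 7, 'z': 6}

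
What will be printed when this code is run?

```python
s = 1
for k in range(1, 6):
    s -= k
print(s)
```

-14

k=1: s = 1-1 = 0
k=2: s = 0-2 = -2
k=3: s = (-2)-3 = -5
k=4: s = (-5)-4 = -9
k=5: s = (-9)-5 = -14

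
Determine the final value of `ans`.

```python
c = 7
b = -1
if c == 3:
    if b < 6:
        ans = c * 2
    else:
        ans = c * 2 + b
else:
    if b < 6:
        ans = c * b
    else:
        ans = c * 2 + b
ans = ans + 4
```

-3

c=7, b=-1
c == 3 is False; b < 6 is True
→ ans = c * b = -7
ans = (-7)+4 = -3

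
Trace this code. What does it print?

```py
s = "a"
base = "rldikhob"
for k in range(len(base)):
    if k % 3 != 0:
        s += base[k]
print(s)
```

k=0: skip
k=1: add 'l' → 'al'
k=2: add 'd' → 'ald'
k=3: skip
k=4: add 'k' → 'aldk'
k=5: add 'h' → 'aldkh'
k=6: skip
k=7: add 'b' → 'aldkhb'

aldkhb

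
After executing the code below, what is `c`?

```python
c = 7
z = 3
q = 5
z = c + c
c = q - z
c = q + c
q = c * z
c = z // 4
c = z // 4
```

z = 7+7 = 14
c = 5-14 = -9
c = 5+(-9) = -4
q = (-4)*14 = -56
c = 14//4 = 3
c = 14//4 = 3

3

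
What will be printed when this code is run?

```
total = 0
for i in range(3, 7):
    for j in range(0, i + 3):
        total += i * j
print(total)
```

485

i=3,j=0: total = 0+0 = 0
i=3,j=1: total = 0+3 = 3
i=3,j=2: total = 3+6 = 9
i=3,j=3: total = 9+9 = 18
i=3,j=4: total = 18+12 = 30
i=3,j=5: total = 30+15 = 45
i=4,j=0: total = 45+0 = 45
i=4,j=1: total = 45+4 = 49
i=4,j=2: total = 49+8 = 57
i=4,j=3: total = 57+12 = 69
i=4,j=4: total = 69+16 = 85
i=4,j=5: total = 85+20 = 105
i=4,j=6: total = 105+24 = 129
i=5,j=0: total = 129+0 = 129
i=5,j=1: total = 129+5 = 134
i=5,j=2: total = 134+10 = 144
i=5,j=3: total = 144+15 = 159
i=5,j=4: total = 159+20 = 179
i=5,j=5: total = 179+25 = 204
i=5,j=6: total = 204+30 = 234
i=5,j=7: total = 234+35 = 269
i=6,j=0: total = 269+0 = 269
i=6,j=1: total = 269+6 = 275
i=6,j=2: total = 275+12 = 287
i=6,j=3: total = 287+18 = 305
i=6,j=4: total = 305+24 = 329
i=6,j=5: total = 329+30 = 359
i=6,j=6: total = 359+36 = 395
i=6,j=7: total = 395+42 = 437
i=6,j=8: total = 437+48 = 485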